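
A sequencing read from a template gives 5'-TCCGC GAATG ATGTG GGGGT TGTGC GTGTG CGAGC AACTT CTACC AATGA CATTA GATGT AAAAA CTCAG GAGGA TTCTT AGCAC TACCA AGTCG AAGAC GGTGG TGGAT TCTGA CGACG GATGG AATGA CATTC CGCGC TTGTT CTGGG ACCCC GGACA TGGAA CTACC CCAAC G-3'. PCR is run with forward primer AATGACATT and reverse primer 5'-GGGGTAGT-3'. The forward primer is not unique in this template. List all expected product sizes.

The forward primer AATGACATT matches the top strand at positions 46–54, 126–134.
The reverse primer's reverse complement is ACTACCCC, matching at positions 165–172.
Each forward site pairs with the reverse site to give a product ending at position 172: sizes 127, 47 bp.

127 bp, 47 bp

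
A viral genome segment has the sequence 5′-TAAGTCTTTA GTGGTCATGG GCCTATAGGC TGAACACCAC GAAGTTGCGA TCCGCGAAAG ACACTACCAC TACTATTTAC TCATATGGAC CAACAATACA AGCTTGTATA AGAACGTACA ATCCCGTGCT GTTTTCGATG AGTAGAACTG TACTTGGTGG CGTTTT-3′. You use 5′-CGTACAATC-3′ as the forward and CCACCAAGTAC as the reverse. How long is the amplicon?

The forward primer matches the template at positions 115–123.
Reverse complement of the reverse primer: GTACTTGGTGG. This occurs on the top strand at positions 150–160.
Amplicon spans positions 115–160: 46 bp.

46 bp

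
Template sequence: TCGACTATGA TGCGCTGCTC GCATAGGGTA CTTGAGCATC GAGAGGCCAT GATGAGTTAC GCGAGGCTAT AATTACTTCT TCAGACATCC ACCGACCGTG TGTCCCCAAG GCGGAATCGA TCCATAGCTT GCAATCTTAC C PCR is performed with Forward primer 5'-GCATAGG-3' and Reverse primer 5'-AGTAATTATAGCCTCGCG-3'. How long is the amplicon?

57 bp

Scanning the template, GCATAGG occurs at positions 21–27; this primer anneals to the bottom strand there with its 3' end pointing downstream.
Taking the reverse complement of AGTAATTATAGCCTCGCG gives CGCGAGGCTATAATTACT, found at positions 60–77 on the template; the primer anneals here to the top strand with its 3' end pointing upstream.
Amplicon spans positions 21–77: 57 bp.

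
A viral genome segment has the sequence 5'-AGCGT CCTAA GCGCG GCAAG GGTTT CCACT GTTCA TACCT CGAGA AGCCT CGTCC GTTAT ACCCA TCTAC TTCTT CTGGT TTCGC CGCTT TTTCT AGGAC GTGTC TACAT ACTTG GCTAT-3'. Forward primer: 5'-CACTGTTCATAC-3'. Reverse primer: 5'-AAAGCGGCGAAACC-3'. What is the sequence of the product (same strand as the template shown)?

The forward primer matches the template at positions 27–38.
Reverse complement of the reverse primer: GGTTTCGCCGCTTT. This occurs on the top strand at positions 78–91.
The product is the template from position 27 through 91 (65 bp).

5'-CACTGTTCATACCTCGAGAAGCCTCGTCCGTTATACCCATCTACTTCTTCTGGTTTCGCCGCTTT-3'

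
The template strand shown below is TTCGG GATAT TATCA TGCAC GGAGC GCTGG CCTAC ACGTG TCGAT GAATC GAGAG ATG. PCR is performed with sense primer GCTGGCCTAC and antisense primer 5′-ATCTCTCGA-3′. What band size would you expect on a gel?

32 bp

The forward primer matches the template at positions 26–35.
Taking the reverse complement of ATCTCTCGA gives TCGAGAGAT, found at positions 49–57 on the template; the primer anneals here to the top strand with its 3' end pointing upstream.
The product runs from position 26 to position 57, so its length is 57 − 26 + 1 = 32 bp.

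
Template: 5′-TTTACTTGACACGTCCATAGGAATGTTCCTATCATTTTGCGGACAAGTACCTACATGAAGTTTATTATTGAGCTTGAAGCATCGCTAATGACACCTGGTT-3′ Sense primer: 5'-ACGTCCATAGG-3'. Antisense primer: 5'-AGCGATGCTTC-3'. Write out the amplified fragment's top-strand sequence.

Forward primer ACGTCCATAGG is found on the top strand at positions 11–21.
The reverse primer's reverse complement is GAAGCATCGCT, which matches the template at positions 76–86.
The product is the template from position 11 through 86 (76 bp).

5'-ACGTCCATAGGAATGTTCCTATCATTTTGCGGACAAGTACCTACATGAAGTTTATTATTGAGCTTGAAGCATCGCT-3'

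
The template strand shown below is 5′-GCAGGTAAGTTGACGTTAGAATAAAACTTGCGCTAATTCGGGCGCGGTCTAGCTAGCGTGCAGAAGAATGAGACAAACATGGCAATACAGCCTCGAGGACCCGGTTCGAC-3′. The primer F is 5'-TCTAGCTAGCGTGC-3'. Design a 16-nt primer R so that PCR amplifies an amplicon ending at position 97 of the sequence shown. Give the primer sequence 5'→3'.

5'-CTCGAGGCTGTATTGC-3'

The forward primer binds at positions 48–61; the product's 3' end on the top strand is position 97.
The reverse primer anneals to the top strand over positions 82–97, i.e. to GCAATACAGCCTCGAG.
Its sequence written 5'→3' is the reverse complement: CTCGAGGCTGTATTGC.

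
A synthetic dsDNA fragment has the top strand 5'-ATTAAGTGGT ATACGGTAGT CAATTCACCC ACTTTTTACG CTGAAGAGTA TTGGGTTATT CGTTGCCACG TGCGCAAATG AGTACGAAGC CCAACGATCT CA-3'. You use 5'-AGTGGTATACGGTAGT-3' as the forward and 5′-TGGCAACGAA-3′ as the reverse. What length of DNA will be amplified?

Forward primer AGTGGTATACGGTAGT is found on the top strand at positions 5–20.
Reverse complement of the reverse primer: TTCGTTGCCA. This occurs on the top strand at positions 59–68.
Product length = (reverse-primer end) − (forward-primer start) + 1 = 68 − 5 + 1 = 64 bp.

64 bp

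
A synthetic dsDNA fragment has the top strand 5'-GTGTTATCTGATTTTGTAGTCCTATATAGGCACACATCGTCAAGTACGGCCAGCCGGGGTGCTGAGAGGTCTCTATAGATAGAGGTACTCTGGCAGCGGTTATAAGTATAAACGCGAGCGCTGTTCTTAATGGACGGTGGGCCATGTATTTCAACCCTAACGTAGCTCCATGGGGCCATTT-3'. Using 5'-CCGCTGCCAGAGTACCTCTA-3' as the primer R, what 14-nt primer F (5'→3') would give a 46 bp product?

The reverse primer's reverse complement TAGAGGTACTCTGGCAGCGG matches the template at positions 80–99, so the product ends at position 99.
A 46 bp product then starts at position 99 − 46 + 1 = 54.
The forward primer is identical to the top strand there: CCGGGGTGCTGAGA.

5'-CCGGGGTGCTGAGA-3'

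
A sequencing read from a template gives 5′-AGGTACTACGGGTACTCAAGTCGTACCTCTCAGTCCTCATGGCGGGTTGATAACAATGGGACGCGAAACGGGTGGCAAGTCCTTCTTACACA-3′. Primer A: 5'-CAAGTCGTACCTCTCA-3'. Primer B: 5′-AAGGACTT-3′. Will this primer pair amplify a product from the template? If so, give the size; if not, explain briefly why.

Primer A (CAAGTCGTACCTCTCA) matches the top strand at positions 17–32; it acts as a forward primer.
Primer B's reverse complement is AAGTCCTT, matching the top strand at positions 77–84; it acts as a reverse primer.
The 3' ends face each other across positions 17–84, giving a 68 bp product.

Yes — a 68 bp product.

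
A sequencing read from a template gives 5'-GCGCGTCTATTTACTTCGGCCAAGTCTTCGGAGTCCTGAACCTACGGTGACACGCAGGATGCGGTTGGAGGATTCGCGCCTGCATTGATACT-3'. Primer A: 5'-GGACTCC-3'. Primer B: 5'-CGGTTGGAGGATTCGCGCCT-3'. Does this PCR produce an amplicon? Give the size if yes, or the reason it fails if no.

Primer A (GGACTCC) has reverse complement GGAGTCC, which matches the top strand at positions 30–36; primer A anneals to the top strand there with its 3' end pointing upstream toward position 30.
Primer B (CGGTTGGAGGATTCGCGCCT) matches the top strand directly at positions 62–81; it anneals to the bottom strand with its 3' end pointing downstream toward position 81.
The 3' ends diverge (primer A extends toward position 1, primer B toward position 92), so the primers never converge on a shared product.

No product — the primers' 3' ends point away from each other.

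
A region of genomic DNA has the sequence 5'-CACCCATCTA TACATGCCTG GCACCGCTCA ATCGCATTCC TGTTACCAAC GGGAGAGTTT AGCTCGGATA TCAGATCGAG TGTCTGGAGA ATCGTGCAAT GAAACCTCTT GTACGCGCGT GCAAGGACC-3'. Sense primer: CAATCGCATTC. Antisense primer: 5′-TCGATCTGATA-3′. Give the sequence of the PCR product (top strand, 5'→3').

5'-CAATCGCATTCCTGTTACCAACGGGAGAGTTTAGCTCGGATATCAGATCGA-3'

Scanning the template, CAATCGCATTC occurs at positions 29–39; this primer anneals to the bottom strand there with its 3' end pointing downstream.
Taking the reverse complement of TCGATCTGATA gives TATCAGATCGA, found at positions 69–79 on the template; the primer anneals here to the top strand with its 3' end pointing upstream.
The product is the template from position 29 through 79 (51 bp).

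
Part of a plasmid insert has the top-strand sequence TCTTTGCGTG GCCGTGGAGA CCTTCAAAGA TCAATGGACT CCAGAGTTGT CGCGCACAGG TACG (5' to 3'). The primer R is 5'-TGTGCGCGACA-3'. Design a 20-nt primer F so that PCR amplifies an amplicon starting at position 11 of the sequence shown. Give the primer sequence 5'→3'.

The reverse primer's reverse complement TGTCGCGCACA matches the template at positions 48–58; the product starts at position 11.
The forward primer is identical to the top strand over positions 11–30: GCCGTGGAGACCTTCAAAGA.

5'-GCCGTGGAGACCTTCAAAGA-3'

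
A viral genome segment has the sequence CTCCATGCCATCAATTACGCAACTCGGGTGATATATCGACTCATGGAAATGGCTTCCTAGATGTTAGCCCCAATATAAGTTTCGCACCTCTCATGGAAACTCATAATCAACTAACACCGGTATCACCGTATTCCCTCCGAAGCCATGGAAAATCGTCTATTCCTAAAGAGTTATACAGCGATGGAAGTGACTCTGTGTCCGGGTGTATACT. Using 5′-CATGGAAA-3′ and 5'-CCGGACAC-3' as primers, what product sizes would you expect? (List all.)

161 bp, 111 bp, 59 bp

The forward primer CATGGAAA matches the top strand at positions 42–49, 92–99, 144–151.
The reverse primer's reverse complement is GTGTCCGG, matching at positions 195–202.
Each forward site pairs with the reverse site to give a product ending at position 202: sizes 161, 111, 59 bp.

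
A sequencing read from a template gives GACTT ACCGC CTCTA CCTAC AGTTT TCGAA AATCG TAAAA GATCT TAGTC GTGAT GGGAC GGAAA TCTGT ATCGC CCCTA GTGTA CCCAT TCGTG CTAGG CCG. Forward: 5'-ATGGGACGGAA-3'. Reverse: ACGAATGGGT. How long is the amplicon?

41 bp

Forward primer ATGGGACGGAA is found on the top strand at positions 54–64.
Reverse complement of the reverse primer: ACCCATTCGT. This occurs on the top strand at positions 85–94.
Amplicon spans positions 54–94: 41 bp.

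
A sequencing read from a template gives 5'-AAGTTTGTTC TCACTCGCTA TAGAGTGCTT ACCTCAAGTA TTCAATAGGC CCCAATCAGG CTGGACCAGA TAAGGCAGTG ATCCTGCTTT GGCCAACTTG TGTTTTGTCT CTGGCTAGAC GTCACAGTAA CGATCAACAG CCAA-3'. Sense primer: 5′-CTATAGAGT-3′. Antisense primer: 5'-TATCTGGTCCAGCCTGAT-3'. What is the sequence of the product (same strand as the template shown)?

5'-CTATAGAGTGCTTACCTCAAGTATTCAATAGGCCCCAATCAGGCTGGACCAGATA-3'

The forward primer matches the template at positions 18–26.
Taking the reverse complement of TATCTGGTCCAGCCTGAT gives ATCAGGCTGGACCAGATA, found at positions 55–72 on the template; the primer anneals here to the top strand with its 3' end pointing upstream.
The product is the template from position 18 through 72 (55 bp).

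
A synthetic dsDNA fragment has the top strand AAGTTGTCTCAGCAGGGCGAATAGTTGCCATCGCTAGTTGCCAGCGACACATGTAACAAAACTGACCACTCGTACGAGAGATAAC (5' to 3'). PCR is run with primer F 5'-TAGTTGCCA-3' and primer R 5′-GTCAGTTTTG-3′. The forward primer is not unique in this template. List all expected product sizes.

The forward primer TAGTTGCCA matches the top strand at positions 22–30, 35–43.
The reverse primer's reverse complement is CAAAACTGAC, matching at positions 57–66.
Each forward site pairs with the reverse site to give a product ending at position 66: sizes 45, 32 bp.

45 bp, 32 bp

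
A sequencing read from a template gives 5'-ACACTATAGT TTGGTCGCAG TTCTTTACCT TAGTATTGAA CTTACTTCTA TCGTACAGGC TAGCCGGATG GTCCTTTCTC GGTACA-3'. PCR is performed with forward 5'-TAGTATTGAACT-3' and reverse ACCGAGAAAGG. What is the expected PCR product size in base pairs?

The forward primer matches the template at positions 31–42.
The reverse primer's reverse complement is CCTTTCTCGGT, which matches the template at positions 73–83.
Product length = (reverse-primer end) − (forward-primer start) + 1 = 83 − 31 + 1 = 53 bp.

53 bp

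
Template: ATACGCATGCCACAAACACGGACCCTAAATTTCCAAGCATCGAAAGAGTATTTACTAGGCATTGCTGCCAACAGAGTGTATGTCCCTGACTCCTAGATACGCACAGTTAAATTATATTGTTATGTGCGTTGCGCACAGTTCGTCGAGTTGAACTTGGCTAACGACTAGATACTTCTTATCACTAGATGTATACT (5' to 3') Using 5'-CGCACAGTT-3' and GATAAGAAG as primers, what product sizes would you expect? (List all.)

81 bp, 49 bp

The forward primer CGCACAGTT matches the top strand at positions 100–108, 132–140.
The reverse primer's reverse complement is CTTCTTATC, matching at positions 172–180.
Each forward site pairs with the reverse site to give a product ending at position 180: sizes 81, 49 bp.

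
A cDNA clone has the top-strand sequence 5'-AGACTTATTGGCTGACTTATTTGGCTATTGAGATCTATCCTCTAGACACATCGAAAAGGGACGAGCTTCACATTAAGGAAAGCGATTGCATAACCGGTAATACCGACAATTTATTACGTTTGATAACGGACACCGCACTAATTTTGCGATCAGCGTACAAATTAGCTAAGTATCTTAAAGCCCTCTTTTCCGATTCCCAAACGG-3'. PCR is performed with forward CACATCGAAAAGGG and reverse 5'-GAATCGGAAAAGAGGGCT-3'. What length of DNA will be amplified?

Scanning the template, CACATCGAAAAGGG occurs at positions 47–60; this primer anneals to the bottom strand there with its 3' end pointing downstream.
Taking the reverse complement of GAATCGGAAAAGAGGGCT gives AGCCCTCTTTTCCGATTC, found at positions 179–196 on the template; the primer anneals here to the top strand with its 3' end pointing upstream.
Amplicon spans positions 47–196: 150 bp.

150 bp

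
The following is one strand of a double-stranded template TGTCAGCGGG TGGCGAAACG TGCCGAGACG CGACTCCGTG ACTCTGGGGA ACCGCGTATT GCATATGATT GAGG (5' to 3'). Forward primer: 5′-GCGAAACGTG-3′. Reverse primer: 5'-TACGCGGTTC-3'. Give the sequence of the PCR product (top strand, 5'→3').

5'-GCGAAACGTGCCGAGACGCGACTCCGTGACTCTGGGGAACCGCGTA-3'

The forward primer matches the template at positions 13–22.
The reverse primer's reverse complement is GAACCGCGTA, which matches the template at positions 49–58.
The product is the template from position 13 through 58 (46 bp).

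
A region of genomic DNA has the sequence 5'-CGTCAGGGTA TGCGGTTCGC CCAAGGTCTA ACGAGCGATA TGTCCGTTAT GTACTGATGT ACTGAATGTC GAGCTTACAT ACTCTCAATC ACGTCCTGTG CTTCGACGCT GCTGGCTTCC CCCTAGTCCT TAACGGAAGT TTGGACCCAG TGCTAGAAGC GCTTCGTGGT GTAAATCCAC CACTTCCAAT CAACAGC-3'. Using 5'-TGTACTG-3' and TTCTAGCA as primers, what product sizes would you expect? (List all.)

109 bp, 101 bp

The forward primer TGTACTG matches the top strand at positions 50–56, 58–64.
The reverse primer's reverse complement is TGCTAGAA, matching at positions 151–158.
Each forward site pairs with the reverse site to give a product ending at position 158: sizes 109, 101 bp.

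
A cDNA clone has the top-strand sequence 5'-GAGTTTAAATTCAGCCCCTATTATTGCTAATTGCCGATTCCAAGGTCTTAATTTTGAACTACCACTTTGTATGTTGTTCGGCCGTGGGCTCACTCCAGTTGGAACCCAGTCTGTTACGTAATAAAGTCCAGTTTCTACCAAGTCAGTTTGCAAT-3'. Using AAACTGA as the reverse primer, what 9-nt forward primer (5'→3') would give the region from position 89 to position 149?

5'-CTCACTCCA-3'

The reverse primer's reverse complement TCAGTTT matches the template at positions 143–149; the product starts at position 89.
The forward primer is identical to the top strand over positions 89–97: CTCACTCCA.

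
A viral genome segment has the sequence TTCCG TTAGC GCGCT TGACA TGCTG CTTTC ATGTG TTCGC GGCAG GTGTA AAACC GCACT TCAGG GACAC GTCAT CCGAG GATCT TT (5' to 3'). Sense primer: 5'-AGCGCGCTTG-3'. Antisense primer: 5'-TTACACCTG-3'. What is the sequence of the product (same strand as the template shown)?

Forward primer AGCGCGCTTG is found on the top strand at positions 8–17.
Reverse complement of the reverse primer: CAGGTGTAA. This occurs on the top strand at positions 43–51.
The product is the template from position 8 through 51 (44 bp).

5'-AGCGCGCTTGACATGCTGCTTTCATGTGTTCGCGGCAGGTGTAA-3'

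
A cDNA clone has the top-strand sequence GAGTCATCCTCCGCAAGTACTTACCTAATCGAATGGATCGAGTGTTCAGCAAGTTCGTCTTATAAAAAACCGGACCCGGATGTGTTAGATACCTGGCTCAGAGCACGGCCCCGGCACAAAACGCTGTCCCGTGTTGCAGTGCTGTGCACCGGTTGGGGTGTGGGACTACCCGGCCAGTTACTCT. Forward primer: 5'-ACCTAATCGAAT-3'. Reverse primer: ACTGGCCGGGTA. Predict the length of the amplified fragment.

The forward primer matches the template at positions 23–34.
Taking the reverse complement of ACTGGCCGGGTA gives TACCCGGCCAGT, found at positions 167–178 on the template; the primer anneals here to the top strand with its 3' end pointing upstream.
Amplicon spans positions 23–178: 156 bp.

156 bp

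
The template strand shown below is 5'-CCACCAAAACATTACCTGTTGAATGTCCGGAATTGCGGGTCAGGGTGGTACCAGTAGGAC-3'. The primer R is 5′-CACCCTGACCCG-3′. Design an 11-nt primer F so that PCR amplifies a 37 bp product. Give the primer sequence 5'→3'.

5'-ATTACCTGTTG-3'

The reverse primer's reverse complement CGGGTCAGGGTG matches the template at positions 36–47, so the product ends at position 47.
A 37 bp product then starts at position 47 − 37 + 1 = 11.
The forward primer is identical to the top strand there: ATTACCTGTTG.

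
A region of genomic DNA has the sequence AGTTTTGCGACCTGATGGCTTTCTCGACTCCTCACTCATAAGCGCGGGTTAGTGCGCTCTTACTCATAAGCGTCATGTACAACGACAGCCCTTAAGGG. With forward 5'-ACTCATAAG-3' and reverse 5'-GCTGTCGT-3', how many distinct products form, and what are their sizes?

The forward primer ACTCATAAG matches the top strand at positions 34–42, 62–70.
The reverse primer's reverse complement is ACGACAGC, matching at positions 82–89.
Each forward site pairs with the reverse site to give a product ending at position 89: sizes 56, 28 bp.

Two products: 56 bp, 28 bp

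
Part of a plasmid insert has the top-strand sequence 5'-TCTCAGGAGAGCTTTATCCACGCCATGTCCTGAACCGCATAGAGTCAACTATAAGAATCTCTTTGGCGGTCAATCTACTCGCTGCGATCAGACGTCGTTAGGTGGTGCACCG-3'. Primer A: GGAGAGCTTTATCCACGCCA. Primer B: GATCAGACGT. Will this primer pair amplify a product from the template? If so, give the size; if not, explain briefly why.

No product — both primers anneal to the same strand and extend in the same direction.

Primer A (GGAGAGCTTTATCCACGCCA) matches the top strand at positions 6–25 (3' end points downstream).
Primer B (GATCAGACGT) also matches the top strand directly, at positions 86–95 — its reverse complement ACGTCTGATC is not present.
Both primers anneal to the bottom strand with 3' ends pointing the same way, so neither can prime synthesis back toward the other.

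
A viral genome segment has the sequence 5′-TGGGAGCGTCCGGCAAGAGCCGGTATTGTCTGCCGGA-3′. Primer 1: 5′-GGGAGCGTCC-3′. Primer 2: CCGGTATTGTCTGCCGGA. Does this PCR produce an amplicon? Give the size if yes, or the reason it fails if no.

No product — both primers anneal to the same strand and extend in the same direction.

Primer 1 (GGGAGCGTCC) matches the top strand at positions 2–11 (3' end points downstream).
Primer 2 (CCGGTATTGTCTGCCGGA) also matches the top strand directly, at positions 20–37 — its reverse complement TCCGGCAGACAATACCGG is not present.
Both primers anneal to the bottom strand with 3' ends pointing the same way, so neither can prime synthesis back toward the other.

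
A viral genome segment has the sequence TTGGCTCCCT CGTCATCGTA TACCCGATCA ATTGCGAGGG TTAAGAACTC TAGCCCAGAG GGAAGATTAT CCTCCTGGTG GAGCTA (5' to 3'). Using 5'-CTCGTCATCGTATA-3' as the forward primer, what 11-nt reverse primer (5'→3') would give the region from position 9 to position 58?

5'-CTGGGCTAGAG-3'

The product's 3' end on the top strand is position 58.
The reverse primer anneals to the top strand over positions 48–58, i.e. to CTCTAGCCCAG.
Its sequence written 5'→3' is the reverse complement: CTGGGCTAGAG.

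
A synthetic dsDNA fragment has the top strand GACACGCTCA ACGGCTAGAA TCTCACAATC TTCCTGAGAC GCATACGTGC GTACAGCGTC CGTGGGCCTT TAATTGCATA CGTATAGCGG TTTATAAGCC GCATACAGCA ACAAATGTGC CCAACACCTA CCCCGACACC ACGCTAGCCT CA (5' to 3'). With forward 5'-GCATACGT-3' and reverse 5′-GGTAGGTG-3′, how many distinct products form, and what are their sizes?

The forward primer GCATACGT matches the top strand at positions 41–48, 76–83.
The reverse primer's reverse complement is CACCTACC, matching at positions 125–132.
Each forward site pairs with the reverse site to give a product ending at position 132: sizes 92, 57 bp.

Two products: 92 bp, 57 bp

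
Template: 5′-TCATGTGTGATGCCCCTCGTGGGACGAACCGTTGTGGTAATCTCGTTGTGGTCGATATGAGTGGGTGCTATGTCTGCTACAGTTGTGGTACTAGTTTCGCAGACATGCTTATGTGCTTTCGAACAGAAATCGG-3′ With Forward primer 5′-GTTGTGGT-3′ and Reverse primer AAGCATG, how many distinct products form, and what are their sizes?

The forward primer GTTGTGGT matches the top strand at positions 31–38, 45–52, 82–89.
The reverse primer's reverse complement is CATGCTT, matching at positions 104–110.
Each forward site pairs with the reverse site to give a product ending at position 110: sizes 80, 66, 29 bp.

Three products: 80 bp, 66 bp, 29 bp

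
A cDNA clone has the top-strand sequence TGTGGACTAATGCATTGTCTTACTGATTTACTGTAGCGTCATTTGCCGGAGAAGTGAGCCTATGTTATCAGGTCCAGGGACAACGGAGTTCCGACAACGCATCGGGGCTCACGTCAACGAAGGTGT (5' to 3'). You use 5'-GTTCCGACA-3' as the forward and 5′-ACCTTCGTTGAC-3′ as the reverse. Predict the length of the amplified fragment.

37 bp

Scanning the template, GTTCCGACA occurs at positions 88–96; this primer anneals to the bottom strand there with its 3' end pointing downstream.
The reverse primer's reverse complement is GTCAACGAAGGT, which matches the template at positions 113–124.
Product length = (reverse-primer end) − (forward-primer start) + 1 = 124 − 88 + 1 = 37 bp.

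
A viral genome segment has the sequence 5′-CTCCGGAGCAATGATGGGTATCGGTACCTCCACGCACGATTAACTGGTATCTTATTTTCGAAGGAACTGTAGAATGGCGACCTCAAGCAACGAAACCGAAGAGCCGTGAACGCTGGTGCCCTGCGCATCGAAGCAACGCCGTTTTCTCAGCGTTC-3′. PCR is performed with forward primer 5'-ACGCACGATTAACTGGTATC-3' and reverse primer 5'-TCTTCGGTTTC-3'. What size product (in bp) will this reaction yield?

Scanning the template, ACGCACGATTAACTGGTATC occurs at positions 32–51; this primer anneals to the bottom strand there with its 3' end pointing downstream.
Reverse complement of the reverse primer: GAAACCGAAGA. This occurs on the top strand at positions 92–102.
Amplicon spans positions 32–102: 71 bp.

71 bp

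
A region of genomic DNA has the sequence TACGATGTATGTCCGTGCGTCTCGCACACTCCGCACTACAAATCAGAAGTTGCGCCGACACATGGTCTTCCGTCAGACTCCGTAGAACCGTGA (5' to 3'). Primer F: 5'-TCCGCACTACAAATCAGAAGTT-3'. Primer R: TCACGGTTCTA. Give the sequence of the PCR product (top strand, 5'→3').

The forward primer matches the template at positions 30–51.
Reverse complement of the reverse primer: TAGAACCGTGA. This occurs on the top strand at positions 83–93.
The product is the template from position 30 through 93 (64 bp).

5'-TCCGCACTACAAATCAGAAGTTGCGCCGACACATGGTCTTCCGTCAGACTCCGTAGAACCGTGA-3'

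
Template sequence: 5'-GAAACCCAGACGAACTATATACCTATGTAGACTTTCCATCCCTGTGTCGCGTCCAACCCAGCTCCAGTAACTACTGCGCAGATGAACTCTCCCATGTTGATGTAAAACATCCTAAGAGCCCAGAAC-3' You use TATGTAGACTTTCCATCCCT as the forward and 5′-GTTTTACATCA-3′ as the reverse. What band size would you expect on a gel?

Scanning the template, TATGTAGACTTTCCATCCCT occurs at positions 24–43; this primer anneals to the bottom strand there with its 3' end pointing downstream.
Taking the reverse complement of GTTTTACATCA gives TGATGTAAAAC, found at positions 98–108 on the template; the primer anneals here to the top strand with its 3' end pointing upstream.
Product length = (reverse-primer end) − (forward-primer start) + 1 = 108 − 24 + 1 = 85 bp.

85 bp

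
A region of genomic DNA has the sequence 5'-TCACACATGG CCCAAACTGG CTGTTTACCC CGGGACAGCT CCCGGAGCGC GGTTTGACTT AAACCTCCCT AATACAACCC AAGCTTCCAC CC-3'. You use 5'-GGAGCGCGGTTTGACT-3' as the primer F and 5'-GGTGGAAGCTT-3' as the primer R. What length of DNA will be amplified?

48 bp

Scanning the template, GGAGCGCGGTTTGACT occurs at positions 44–59; this primer anneals to the bottom strand there with its 3' end pointing downstream.
Reverse complement of the reverse primer: AAGCTTCCACC. This occurs on the top strand at positions 81–91.
Product length = (reverse-primer end) − (forward-primer start) + 1 = 91 − 44 + 1 = 48 bp.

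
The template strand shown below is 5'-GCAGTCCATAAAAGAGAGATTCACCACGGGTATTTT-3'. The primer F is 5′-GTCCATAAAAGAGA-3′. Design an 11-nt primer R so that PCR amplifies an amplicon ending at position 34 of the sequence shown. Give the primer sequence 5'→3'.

5'-AATACCCGTGG-3'

The forward primer binds at positions 4–17; the product's 3' end on the top strand is position 34.
The reverse primer anneals to the top strand over positions 24–34, i.e. to CCACGGGTATT.
Its sequence written 5'→3' is the reverse complement: AATACCCGTGG.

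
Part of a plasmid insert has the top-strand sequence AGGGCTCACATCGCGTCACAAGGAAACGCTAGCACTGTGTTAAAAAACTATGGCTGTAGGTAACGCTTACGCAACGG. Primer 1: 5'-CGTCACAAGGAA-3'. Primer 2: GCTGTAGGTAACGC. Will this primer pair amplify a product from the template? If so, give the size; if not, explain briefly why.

Primer 1 (CGTCACAAGGAA) matches the top strand at positions 14–25 (3' end points downstream).
Primer 2 (GCTGTAGGTAACGC) also matches the top strand directly, at positions 53–66 — its reverse complement GCGTTACCTACAGC is not present.
Both primers anneal to the bottom strand with 3' ends pointing the same way, so neither can prime synthesis back toward the other.

No product — both primers anneal to the same strand and extend in the same direction.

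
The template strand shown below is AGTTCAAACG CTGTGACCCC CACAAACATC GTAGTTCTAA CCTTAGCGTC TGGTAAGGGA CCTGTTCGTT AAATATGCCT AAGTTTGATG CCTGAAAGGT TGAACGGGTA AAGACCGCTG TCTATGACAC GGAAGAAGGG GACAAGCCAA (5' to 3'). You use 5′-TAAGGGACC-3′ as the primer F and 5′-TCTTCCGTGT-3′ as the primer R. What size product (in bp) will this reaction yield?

The forward primer matches the template at positions 54–62.
Reverse complement of the reverse primer: ACACGGAAGA. This occurs on the top strand at positions 127–136.
Amplicon spans positions 54–136: 83 bp.

83 bp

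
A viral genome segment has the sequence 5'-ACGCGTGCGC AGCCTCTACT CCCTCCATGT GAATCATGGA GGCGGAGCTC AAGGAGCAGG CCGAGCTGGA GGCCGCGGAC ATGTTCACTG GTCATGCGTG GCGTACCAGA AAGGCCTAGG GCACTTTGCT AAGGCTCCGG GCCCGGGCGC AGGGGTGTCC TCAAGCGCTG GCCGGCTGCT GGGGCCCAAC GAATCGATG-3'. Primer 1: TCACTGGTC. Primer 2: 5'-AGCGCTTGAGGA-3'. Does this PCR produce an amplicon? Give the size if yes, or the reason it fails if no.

Primer 1 (TCACTGGTC) matches the top strand at positions 85–93; it acts as a forward primer.
Primer 2's reverse complement is TCCTCAAGCGCT, matching the top strand at positions 158–169; it acts as a reverse primer.
The 3' ends face each other across positions 85–169, giving an 85 bp product.

Yes — an 85 bp product.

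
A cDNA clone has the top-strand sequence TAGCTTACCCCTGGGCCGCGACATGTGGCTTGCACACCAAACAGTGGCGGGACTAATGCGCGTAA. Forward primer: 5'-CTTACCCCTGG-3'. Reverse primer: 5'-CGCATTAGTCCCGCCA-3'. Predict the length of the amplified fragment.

57 bp

Forward primer CTTACCCCTGG is found on the top strand at positions 4–14.
Taking the reverse complement of CGCATTAGTCCCGCCA gives TGGCGGGACTAATGCG, found at positions 45–60 on the template; the primer anneals here to the top strand with its 3' end pointing upstream.
The product runs from position 4 to position 60, so its length is 60 − 4 + 1 = 57 bp.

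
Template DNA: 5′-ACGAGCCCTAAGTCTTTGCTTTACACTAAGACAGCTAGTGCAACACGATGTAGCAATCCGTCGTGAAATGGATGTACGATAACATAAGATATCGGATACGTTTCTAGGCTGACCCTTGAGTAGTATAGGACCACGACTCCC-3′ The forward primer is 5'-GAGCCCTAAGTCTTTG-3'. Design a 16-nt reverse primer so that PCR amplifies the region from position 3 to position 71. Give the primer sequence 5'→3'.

5'-CCATTTCACGACGGAT-3'

The product's 3' end on the top strand is position 71.
The reverse primer anneals to the top strand over positions 56–71, i.e. to ATCCGTCGTGAAATGG.
Its sequence written 5'→3' is the reverse complement: CCATTTCACGACGGAT.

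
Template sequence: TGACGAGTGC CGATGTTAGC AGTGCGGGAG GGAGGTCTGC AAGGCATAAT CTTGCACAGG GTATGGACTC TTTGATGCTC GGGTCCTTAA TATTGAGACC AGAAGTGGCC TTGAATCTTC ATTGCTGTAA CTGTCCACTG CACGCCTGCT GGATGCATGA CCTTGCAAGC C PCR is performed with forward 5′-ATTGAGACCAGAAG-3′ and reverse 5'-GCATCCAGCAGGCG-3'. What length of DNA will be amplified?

Forward primer ATTGAGACCAGAAG is found on the top strand at positions 92–105.
Taking the reverse complement of GCATCCAGCAGGCG gives CGCCTGCTGGATGC, found at positions 143–156 on the template; the primer anneals here to the top strand with its 3' end pointing upstream.
Product length = (reverse-primer end) − (forward-primer start) + 1 = 156 − 92 + 1 = 65 bp.

65 bp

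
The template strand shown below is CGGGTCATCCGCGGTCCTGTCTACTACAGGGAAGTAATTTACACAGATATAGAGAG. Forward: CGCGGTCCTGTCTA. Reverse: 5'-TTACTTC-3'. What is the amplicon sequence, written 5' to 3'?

Forward primer CGCGGTCCTGTCTA is found on the top strand at positions 10–23.
The reverse primer's reverse complement is GAAGTAA, which matches the template at positions 31–37.
The product is the template from position 10 through 37 (28 bp).

5'-CGCGGTCCTGTCTACTACAGGGAAGTAA-3'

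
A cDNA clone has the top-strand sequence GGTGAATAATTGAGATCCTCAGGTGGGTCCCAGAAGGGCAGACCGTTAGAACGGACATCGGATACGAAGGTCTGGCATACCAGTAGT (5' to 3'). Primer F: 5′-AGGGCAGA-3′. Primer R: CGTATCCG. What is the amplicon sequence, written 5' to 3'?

5'-AGGGCAGACCGTTAGAACGGACATCGGATACG-3'

Scanning the template, AGGGCAGA occurs at positions 35–42; this primer anneals to the bottom strand there with its 3' end pointing downstream.
Reverse complement of the reverse primer: CGGATACG. This occurs on the top strand at positions 59–66.
The product is the template from position 35 through 66 (32 bp).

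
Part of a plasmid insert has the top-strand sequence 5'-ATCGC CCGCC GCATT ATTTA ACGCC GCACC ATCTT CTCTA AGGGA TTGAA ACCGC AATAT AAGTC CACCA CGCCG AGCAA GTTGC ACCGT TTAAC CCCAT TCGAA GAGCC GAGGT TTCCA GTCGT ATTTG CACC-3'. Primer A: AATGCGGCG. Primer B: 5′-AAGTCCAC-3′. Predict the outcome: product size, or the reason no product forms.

No product — the primers' 3' ends point away from each other.

Primer A (AATGCGGCG) has reverse complement CGCCGCATT, which matches the top strand at positions 7–15; primer A anneals to the top strand there with its 3' end pointing upstream toward position 7.
Primer B (AAGTCCAC) matches the top strand directly at positions 61–68; it anneals to the bottom strand with its 3' end pointing downstream toward position 68.
The 3' ends diverge (primer A extends toward position 1, primer B toward position 134), so the primers never converge on a shared product.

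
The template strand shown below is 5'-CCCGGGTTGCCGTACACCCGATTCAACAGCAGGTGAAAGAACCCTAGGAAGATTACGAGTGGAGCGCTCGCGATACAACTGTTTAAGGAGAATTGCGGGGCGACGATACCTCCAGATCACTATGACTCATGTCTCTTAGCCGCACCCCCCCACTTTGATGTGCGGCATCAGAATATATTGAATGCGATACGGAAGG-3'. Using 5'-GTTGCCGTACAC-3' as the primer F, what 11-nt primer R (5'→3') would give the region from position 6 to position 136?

5'-AGAGACATGAG-3'

The product's 3' end on the top strand is position 136.
The reverse primer anneals to the top strand over positions 126–136, i.e. to CTCATGTCTCT.
Its sequence written 5'→3' is the reverse complement: AGAGACATGAG.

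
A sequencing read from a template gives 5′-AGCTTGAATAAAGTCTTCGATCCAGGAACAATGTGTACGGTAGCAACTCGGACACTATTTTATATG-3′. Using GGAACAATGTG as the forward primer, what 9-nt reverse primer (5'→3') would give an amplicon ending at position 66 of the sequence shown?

The forward primer binds at positions 25–35; the product's 3' end on the top strand is position 66.
The reverse primer anneals to the top strand over positions 58–66, i.e. to TTTTATATG.
Its sequence written 5'→3' is the reverse complement: CATATAAAA.

5'-CATATAAAA-3'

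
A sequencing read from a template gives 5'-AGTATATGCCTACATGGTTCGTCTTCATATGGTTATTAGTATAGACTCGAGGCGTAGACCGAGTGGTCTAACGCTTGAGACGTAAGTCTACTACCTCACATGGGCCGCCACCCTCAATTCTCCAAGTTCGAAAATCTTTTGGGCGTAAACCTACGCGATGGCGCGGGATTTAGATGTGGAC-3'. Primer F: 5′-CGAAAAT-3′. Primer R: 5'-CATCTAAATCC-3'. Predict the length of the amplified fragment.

48 bp

The forward primer matches the template at positions 129–135.
The reverse primer's reverse complement is GGATTTAGATG, which matches the template at positions 166–176.
Product length = (reverse-primer end) − (forward-primer start) + 1 = 176 − 129 + 1 = 48 bp.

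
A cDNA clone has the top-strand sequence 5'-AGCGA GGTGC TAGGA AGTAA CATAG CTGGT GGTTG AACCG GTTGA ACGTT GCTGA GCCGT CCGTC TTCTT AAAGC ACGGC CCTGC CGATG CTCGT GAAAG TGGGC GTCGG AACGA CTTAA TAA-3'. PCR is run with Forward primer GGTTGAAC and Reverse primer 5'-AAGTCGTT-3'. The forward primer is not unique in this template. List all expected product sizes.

The forward primer GGTTGAAC matches the top strand at positions 31–38, 40–47.
The reverse primer's reverse complement is AACGACTT, matching at positions 111–118.
Each forward site pairs with the reverse site to give a product ending at position 118: sizes 88, 79 bp.

88 bp, 79 bp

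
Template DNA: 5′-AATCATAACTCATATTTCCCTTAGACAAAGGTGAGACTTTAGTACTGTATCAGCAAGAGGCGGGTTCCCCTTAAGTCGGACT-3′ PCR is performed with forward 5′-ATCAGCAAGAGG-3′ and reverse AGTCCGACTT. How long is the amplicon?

The forward primer matches the template at positions 49–60.
Reverse complement of the reverse primer: AAGTCGGACT. This occurs on the top strand at positions 73–82.
Product length = (reverse-primer end) − (forward-primer start) + 1 = 82 − 49 + 1 = 34 bp.

34 bp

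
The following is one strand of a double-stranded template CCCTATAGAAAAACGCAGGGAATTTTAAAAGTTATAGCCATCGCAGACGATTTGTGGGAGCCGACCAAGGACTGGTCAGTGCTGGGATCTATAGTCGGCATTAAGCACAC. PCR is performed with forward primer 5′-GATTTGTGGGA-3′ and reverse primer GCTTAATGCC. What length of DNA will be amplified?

Scanning the template, GATTTGTGGGA occurs at positions 49–59; this primer anneals to the bottom strand there with its 3' end pointing downstream.
Taking the reverse complement of GCTTAATGCC gives GGCATTAAGC, found at positions 97–106 on the template; the primer anneals here to the top strand with its 3' end pointing upstream.
Product length = (reverse-primer end) − (forward-primer start) + 1 = 106 − 49 + 1 = 58 bp.

58 bp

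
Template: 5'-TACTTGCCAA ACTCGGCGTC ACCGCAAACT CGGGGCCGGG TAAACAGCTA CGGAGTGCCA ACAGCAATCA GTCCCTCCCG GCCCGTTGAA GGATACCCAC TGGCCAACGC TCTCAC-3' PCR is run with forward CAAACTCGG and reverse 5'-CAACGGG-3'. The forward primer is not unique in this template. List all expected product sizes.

81 bp, 64 bp

The forward primer CAAACTCGG matches the top strand at positions 8–16, 25–33.
The reverse primer's reverse complement is CCCGTTG, matching at positions 82–88.
Each forward site pairs with the reverse site to give a product ending at position 88: sizes 81, 64 bp.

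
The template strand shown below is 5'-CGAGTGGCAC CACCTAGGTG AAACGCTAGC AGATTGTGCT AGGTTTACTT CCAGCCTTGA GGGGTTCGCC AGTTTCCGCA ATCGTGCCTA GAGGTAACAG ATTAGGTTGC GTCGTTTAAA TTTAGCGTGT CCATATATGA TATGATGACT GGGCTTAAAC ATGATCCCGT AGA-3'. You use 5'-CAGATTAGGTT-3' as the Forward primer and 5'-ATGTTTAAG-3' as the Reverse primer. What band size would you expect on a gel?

65 bp

The forward primer matches the template at positions 98–108.
Reverse complement of the reverse primer: CTTAAACAT. This occurs on the top strand at positions 154–162.
The product runs from position 98 to position 162, so its length is 162 − 98 + 1 = 65 bp.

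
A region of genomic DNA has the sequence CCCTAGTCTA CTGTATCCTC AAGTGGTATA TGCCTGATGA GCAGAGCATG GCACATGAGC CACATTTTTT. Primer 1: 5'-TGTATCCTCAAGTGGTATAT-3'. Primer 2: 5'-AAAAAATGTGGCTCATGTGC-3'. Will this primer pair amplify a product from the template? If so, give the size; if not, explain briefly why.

Yes — a 59 bp product.

Primer 1 (TGTATCCTCAAGTGGTATAT) matches the top strand at positions 12–31; it acts as a forward primer.
Primer 2's reverse complement is GCACATGAGCCACATTTTTT, matching the top strand at positions 51–70; it acts as a reverse primer.
The 3' ends face each other across positions 12–70, giving a 59 bp product.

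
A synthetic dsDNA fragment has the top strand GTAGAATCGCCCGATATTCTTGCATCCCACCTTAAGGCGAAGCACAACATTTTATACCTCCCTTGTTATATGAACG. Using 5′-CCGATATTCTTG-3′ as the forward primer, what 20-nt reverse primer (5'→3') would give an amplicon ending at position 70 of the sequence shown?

5'-TATAACAAGGGAGGTATAAA-3'

The forward primer binds at positions 11–22; the product's 3' end on the top strand is position 70.
The reverse primer anneals to the top strand over positions 51–70, i.e. to TTTATACCTCCCTTGTTATA.
Its sequence written 5'→3' is the reverse complement: TATAACAAGGGAGGTATAAA.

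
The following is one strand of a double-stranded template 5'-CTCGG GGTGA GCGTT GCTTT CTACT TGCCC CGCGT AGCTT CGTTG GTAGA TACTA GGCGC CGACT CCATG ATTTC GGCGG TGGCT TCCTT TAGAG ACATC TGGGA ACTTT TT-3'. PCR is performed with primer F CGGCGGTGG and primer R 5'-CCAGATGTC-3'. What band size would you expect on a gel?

The forward primer matches the template at positions 75–83.
Taking the reverse complement of CCAGATGTC gives GACATCTGG, found at positions 95–103 on the template; the primer anneals here to the top strand with its 3' end pointing upstream.
Product length = (reverse-primer end) − (forward-primer start) + 1 = 103 − 75 + 1 = 29 bp.

29 bp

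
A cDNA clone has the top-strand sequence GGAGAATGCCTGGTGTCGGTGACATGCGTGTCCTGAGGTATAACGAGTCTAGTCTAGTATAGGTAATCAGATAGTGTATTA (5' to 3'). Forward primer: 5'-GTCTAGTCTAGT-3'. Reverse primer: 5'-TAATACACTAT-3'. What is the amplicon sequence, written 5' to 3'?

Scanning the template, GTCTAGTCTAGT occurs at positions 47–58; this primer anneals to the bottom strand there with its 3' end pointing downstream.
Taking the reverse complement of TAATACACTAT gives ATAGTGTATTA, found at positions 71–81 on the template; the primer anneals here to the top strand with its 3' end pointing upstream.
The product is the template from position 47 through 81 (35 bp).

5'-GTCTAGTCTAGTATAGGTAATCAGATAGTGTATTA-3'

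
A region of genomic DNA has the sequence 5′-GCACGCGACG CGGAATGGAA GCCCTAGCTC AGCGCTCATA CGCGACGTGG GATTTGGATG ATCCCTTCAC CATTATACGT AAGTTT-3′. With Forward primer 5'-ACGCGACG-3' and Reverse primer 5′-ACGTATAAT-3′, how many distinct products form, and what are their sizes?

The forward primer ACGCGACG matches the top strand at positions 3–10, 40–47.
The reverse primer's reverse complement is ATTATACGT, matching at positions 72–80.
Each forward site pairs with the reverse site to give a product ending at position 80: sizes 78, 41 bp.

Two products: 78 bp, 41 bp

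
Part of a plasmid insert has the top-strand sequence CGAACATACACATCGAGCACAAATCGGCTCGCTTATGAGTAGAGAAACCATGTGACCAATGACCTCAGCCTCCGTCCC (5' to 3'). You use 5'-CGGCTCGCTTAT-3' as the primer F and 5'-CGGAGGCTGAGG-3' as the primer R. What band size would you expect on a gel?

Forward primer CGGCTCGCTTAT is found on the top strand at positions 25–36.
The reverse primer's reverse complement is CCTCAGCCTCCG, which matches the template at positions 63–74.
Amplicon spans positions 25–74: 50 bp.

50 bp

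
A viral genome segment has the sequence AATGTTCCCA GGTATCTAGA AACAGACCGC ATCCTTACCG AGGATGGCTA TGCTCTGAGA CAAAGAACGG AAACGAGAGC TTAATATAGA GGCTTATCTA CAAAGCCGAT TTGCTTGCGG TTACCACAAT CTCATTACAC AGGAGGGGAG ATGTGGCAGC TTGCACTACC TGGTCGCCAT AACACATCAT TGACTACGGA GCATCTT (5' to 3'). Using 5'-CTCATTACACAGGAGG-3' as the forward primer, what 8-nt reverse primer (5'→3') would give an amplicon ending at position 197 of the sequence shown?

The forward primer binds at positions 131–146; the product's 3' end on the top strand is position 197.
The reverse primer anneals to the top strand over positions 190–197, i.e. to TTGACTAC.
Its sequence written 5'→3' is the reverse complement: GTAGTCAA.

5'-GTAGTCAA-3'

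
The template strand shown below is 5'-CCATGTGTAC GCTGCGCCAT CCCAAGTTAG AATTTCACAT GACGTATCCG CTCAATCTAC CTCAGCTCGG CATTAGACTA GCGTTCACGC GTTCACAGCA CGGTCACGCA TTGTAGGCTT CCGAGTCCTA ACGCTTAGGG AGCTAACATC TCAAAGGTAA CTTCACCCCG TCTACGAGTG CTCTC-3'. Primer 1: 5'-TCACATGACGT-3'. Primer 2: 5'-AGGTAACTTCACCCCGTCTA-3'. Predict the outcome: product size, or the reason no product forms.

No product — both primers anneal to the same strand and extend in the same direction.

Primer 1 (TCACATGACGT) matches the top strand at positions 35–45 (3' end points downstream).
Primer 2 (AGGTAACTTCACCCCGTCTA) also matches the top strand directly, at positions 155–174 — its reverse complement TAGACGGGGTGAAGTTACCT is not present.
Both primers anneal to the bottom strand with 3' ends pointing the same way, so neither can prime synthesis back toward the other.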